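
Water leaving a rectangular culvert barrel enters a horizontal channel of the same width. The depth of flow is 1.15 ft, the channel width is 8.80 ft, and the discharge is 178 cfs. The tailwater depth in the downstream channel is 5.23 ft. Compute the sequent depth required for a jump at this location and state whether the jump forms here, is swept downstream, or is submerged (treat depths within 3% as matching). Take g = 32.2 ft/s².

y₂ = 4.16 ft; the jump is submerged

q = Q/b = 178/8.80 = 20.2 ft²/s; V₁ = q/y₁ = 17.6 ft/s. Fr₁ = V₁/√(g·y₁) = 2.89.
From the momentum equation for a rectangular channel, y₂/y₁ = ½[√(1 + 8Fr₁²) − 1] = ½[√67.84 − 1] = 3.62.
y₂ = 3.62 × 1.15 = 4.16 ft.
Tailwater y_tw = 5.23 ft: y_tw > y₂, so the jump is submerged.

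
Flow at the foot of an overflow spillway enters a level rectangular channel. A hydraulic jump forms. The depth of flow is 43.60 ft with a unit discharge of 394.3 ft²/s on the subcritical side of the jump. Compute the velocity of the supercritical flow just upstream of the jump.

V₂ = q/y₂ = 394.3/43.60 = 9.044 ft/s; Fr₂ = V₂/√(g·y₂) = 0.2414.
From the momentum equation (using Fr₂), y₁/y₂ = ½[√(1 + 8Fr₂²) − 1] = ½[√1.4660 − 1] = 0.1054.
y₁ = 0.1054 × 43.60 = 4.596 ft.
V₁ = q/y₁ = 394.3/4.596 = 85.80 ft/s.

V₁ = 85.80 ft/s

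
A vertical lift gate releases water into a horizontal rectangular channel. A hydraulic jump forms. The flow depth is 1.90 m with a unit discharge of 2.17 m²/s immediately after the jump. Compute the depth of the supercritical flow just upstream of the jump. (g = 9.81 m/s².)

V₂ = q/y₂ = 2.17/1.90 = 1.14 m/s; Fr₂ = V₂/√(g·y₂) = 0.265.
The Bélanger relation is symmetric: y₁/y₂ = ½[√(1 + 8Fr₂²) − 1] = ½[√1.560 − 1] = 0.124.
y₁ = 0.124 × 1.90 = 0.236 m.

y₁ = 0.236 m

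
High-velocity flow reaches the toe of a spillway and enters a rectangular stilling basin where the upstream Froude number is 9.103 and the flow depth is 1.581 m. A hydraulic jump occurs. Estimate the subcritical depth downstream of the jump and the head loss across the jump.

y₂ = 19.58 m; ΔE = 47.08 m

Fr₁ = 9.103 (given).
Sequent-depth ratio: y₂/y₁ = ½[√(1 + 8Fr₁²) − 1] = ½[√663.92 − 1] = 12.38.
y₂ = 12.38 × 1.581 = 19.58 m.
Head loss: ΔE = (y₂ − y₁)³/(4y₁y₂) = (19.58 − 1.581)³/(4×1.581×19.58) = 5829/123.8 = 47.08 m.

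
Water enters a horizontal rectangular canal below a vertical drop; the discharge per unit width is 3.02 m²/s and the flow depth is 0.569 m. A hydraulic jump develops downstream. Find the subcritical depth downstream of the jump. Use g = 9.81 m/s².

V₁ = q/y₁ = 3.02/0.569 = 5.31 m/s. Fr₁ = V₁/√(g·y₁) = 5.31/√(9.81×0.569) = 2.25.
Sequent-depth ratio: y₂/y₁ = ½[√(1 + 8Fr₁²) − 1] = ½[√41.37 − 1] = 2.72.
y₂ = 2.72 × 0.569 = 1.55 m.

y₂ = 1.55 m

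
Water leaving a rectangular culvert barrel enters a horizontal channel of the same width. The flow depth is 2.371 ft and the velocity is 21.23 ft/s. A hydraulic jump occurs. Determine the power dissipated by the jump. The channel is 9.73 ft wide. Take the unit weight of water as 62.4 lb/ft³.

P = 85.02 hp

Fr₁ = V₁/√(g·y₁) = 21.23/√(32.2×2.371) = 2.430.
Sequent-depth ratio: y₂/y₁ = ½[√(1 + 8Fr₁²) − 1] = ½[√48.228 − 1] = 2.972.
y₂ = 2.972 × 2.371 = 7.047 ft.
q = V₁·y₁ = 21.23 × 2.371 = 50.34 ft²/s. V₂ = q/y₂ = 50.34/7.047 = 7.143 ft/s. E₁ = y₁ + V₁²/2g = 9.370 ft; E₂ = y₂ + V₂²/2g = 7.840 ft. ΔE = E₁ − E₂ = 1.530 ft.
Q = q·b = 50.34 × 9.73 = 489.8 cfs. P = γ·Q·ΔE/550 = 62.4 × 489.8 × 1.530 / 550 = 85.02 hp.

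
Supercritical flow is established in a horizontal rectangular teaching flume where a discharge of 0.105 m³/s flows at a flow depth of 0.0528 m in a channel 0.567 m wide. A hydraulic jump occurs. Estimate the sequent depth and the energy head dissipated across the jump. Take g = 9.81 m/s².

q = Q/b = 0.105/0.567 = 0.185 m²/s; V₁ = q/y₁ = 3.51 m/s. Fr₁ = V₁/√(g·y₁) = 4.87.
Conjugate-depth relation: y₂/y₁ = ½[√(1 + 8Fr₁²) − 1] = ½[√191.0 − 1] = 6.41.
y₂ = 6.41 × 0.0528 = 0.338 m.
V₂ = q/y₂ = 0.185/0.338 = 0.547 m/s. E₁ = y₁ + V₁²/2g = 0.680 m; E₂ = y₂ + V₂²/2g = 0.354 m. ΔE = E₁ − E₂ = 0.326 m.

y₂ = 0.338 m; ΔE = 0.326 m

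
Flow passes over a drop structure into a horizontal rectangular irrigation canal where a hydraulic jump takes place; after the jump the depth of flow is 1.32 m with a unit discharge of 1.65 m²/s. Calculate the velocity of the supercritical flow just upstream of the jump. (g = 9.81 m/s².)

V₁ = 6.22 m/s

V₂ = q/y₂ = 1.65/1.32 = 1.25 m/s; Fr₂ = V₂/√(g·y₂) = 0.347.
Applying the sequent-depth relation in reverse, y₁/y₂ = ½[√(1 + 8Fr₂²) − 1] = ½[√1.965 − 1] = 0.201.
y₁ = 0.201 × 1.32 = 0.265 m.
V₁ = q/y₁ = 1.65/0.265 = 6.22 m/s.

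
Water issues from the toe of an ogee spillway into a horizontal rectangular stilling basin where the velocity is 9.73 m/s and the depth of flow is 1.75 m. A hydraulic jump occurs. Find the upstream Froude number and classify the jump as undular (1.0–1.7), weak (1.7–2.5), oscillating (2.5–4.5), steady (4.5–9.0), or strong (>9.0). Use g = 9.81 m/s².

Fr₁ = V₁/√(g·y₁) = 9.73/√(9.81×1.75) = 2.35.
Fr₁ = 2.35 lies in the weak range.

Fr₁ = 2.35; weak jump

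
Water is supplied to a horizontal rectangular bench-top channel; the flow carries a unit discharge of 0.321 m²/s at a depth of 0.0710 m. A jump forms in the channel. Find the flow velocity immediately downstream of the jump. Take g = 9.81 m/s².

V₁ = q/y₁ = 0.321/0.0710 = 4.52 m/s. Fr₁ = V₁/√(g·y₁) = 4.52/√(9.81×0.0710) = 5.42.
From the momentum equation for a rectangular channel, y₂/y₁ = ½[√(1 + 8Fr₁²) − 1] = ½[√235.8 − 1] = 7.18.
y₂ = 7.18 × 0.0710 = 0.510 m.
V₂ = q/y₂ = 0.321/0.510 = 0.630 m/s.

V₂ = 0.630 m/s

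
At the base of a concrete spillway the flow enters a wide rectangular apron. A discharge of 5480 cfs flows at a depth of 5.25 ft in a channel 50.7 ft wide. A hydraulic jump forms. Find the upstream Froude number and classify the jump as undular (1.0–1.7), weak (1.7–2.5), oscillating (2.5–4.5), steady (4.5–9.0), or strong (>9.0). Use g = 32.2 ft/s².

Fr₁ = 1.58; undular jump

q = Q/b = 5480/50.7 = 108 ft²/s; V₁ = q/y₁ = 20.6 ft/s. Fr₁ = V₁/√(g·y₁) = 1.58.
Fr₁ = 1.58 lies in the undular range.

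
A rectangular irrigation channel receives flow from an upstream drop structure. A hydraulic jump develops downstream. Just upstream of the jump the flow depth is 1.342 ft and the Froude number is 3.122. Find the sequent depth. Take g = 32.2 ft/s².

Fr₁ = 3.122 (given).
From the momentum equation for a rectangular channel, y₂/y₁ = ½[√(1 + 8Fr₁²) − 1] = ½[√78.975 − 1] = 3.943.
y₂ = 3.943 × 1.342 = 5.292 ft.

y₂ = 5.292 ft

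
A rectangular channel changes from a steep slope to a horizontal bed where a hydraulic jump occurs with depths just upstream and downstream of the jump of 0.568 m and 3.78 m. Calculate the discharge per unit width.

q = 6.77 m²/s

For a rectangular channel the momentum equation gives q² = ½·g·y₁·y₂·(y₁ + y₂) = ½×9.81×0.568×3.78×4.35 = 45.8.
q = √45.8 = 6.77 m²/s.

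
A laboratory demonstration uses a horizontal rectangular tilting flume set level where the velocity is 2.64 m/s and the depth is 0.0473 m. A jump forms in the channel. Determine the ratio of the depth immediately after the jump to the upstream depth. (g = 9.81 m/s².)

Fr₁ = V₁/√(g·y₁) = 2.64/√(9.81×0.0473) = 3.88.
Conjugate-depth relation: y₂/y₁ = ½[√(1 + 8Fr₁²) − 1] = ½[√121.2 − 1] = 5.00.

y₂/y₁ = 5.00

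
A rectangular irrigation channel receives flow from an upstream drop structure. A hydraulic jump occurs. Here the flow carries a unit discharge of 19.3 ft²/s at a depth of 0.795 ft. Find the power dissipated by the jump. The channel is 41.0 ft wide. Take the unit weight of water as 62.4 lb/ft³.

V₁ = q/y₁ = 19.3/0.795 = 24.3 ft/s. Fr₁ = V₁/√(g·y₁) = 24.3/√(32.2×0.795) = 4.80.
Conjugate-depth relation: y₂/y₁ = ½[√(1 + 8Fr₁²) − 1] = ½[√185.2 − 1] = 6.30.
y₂ = 6.30 × 0.795 = 5.01 ft.
V₂ = q/y₂ = 19.3/5.01 = 3.85 ft/s. E₁ = y₁ + V₁²/2g = 9.95 ft; E₂ = y₂ + V₂²/2g = 5.24 ft. ΔE = E₁ − E₂ = 4.70 ft.
Q = q·b = 19.3 × 41.0 = 791 cfs. P = γ·Q·ΔE/550 = 62.4 × 791 × 4.70 / 550 = 422 hp.

P = 422 hp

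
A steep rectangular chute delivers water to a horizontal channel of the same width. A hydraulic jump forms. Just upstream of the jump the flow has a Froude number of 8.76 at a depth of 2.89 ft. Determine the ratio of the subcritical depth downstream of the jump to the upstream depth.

Fr₁ = 8.76 (given).
By Bélanger, y₂/y₁ = ½[√(1 + 8Fr₁²) − 1] = ½[√614.9 − 1] = 11.9.

y₂/y₁ = 11.9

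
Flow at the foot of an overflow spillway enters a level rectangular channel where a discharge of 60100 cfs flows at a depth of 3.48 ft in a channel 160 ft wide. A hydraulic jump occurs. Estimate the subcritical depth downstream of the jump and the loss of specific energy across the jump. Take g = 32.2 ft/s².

y₂ = 48.5 ft; ΔE = 135 ft

q = Q/b = 60100/160 = 376 ft²/s; V₁ = q/y₁ = 108 ft/s. Fr₁ = V₁/√(g·y₁) = 10.2.
Sequent-depth ratio: y₂/y₁ = ½[√(1 + 8Fr₁²) − 1] = ½[√832.8 − 1] = 13.9.
y₂ = 13.9 × 3.48 = 48.5 ft.
Head loss: ΔE = (y₂ − y₁)³/(4y₁y₂) = (48.5 − 3.48)³/(4×3.48×48.5) = 91080/675 = 135 ft.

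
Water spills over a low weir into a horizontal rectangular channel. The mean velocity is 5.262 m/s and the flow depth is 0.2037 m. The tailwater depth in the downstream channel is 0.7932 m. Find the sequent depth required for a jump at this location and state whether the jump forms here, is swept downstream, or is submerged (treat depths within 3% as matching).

Fr₁ = V₁/√(g·y₁) = 5.262/√(9.81×0.2037) = 3.722.
Sequent-depth ratio: y₂/y₁ = ½[√(1 + 8Fr₁²) − 1] = ½[√111.85 − 1] = 4.788.
y₂ = 4.788 × 0.2037 = 0.9753 m.
Tailwater y_tw = 0.7932 m: y_tw < y₂, so the jump is swept downstream.

y₂ = 0.9753 m; the jump is swept downstream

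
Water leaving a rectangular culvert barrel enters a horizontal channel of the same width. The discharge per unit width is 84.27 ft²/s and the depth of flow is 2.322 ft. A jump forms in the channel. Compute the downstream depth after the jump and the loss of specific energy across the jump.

V₁ = q/y₁ = 84.27/2.322 = 36.29 ft/s. Fr₁ = V₁/√(g·y₁) = 36.29/√(32.2×2.322) = 4.197.
From the momentum equation for a rectangular channel, y₂/y₁ = ½[√(1 + 8Fr₁²) − 1] = ½[√141.93 − 1] = 5.457.
y₂ = 5.457 × 2.322 = 12.67 ft.
Head loss: ΔE = (y₂ − y₁)³/(4y₁y₂) = (12.67 − 2.322)³/(4×2.322×12.67) = 1108/117.7 = 9.417 ft.

y₂ = 12.67 ft; ΔE = 9.417 ft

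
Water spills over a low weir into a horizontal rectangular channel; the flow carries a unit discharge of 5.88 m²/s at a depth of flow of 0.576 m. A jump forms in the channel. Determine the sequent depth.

y₂ = 3.22 m

V₁ = q/y₁ = 5.88/0.576 = 10.2 m/s. Fr₁ = V₁/√(g·y₁) = 10.2/√(9.81×0.576) = 4.29.
Sequent-depth ratio: y₂/y₁ = ½[√(1 + 8Fr₁²) − 1] = ½[√148.5 − 1] = 5.59.
y₂ = 5.59 × 0.576 = 3.22 m.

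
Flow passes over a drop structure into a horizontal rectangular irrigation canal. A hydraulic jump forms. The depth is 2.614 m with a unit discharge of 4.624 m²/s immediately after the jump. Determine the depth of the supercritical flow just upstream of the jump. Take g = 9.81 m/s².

y₁ = 0.5303 m

V₂ = q/y₂ = 4.624/2.614 = 1.769 m/s; Fr₂ = V₂/√(g·y₂) = 0.3493.
Applying the sequent-depth relation in reverse, y₁/y₂ = ½[√(1 + 8Fr₂²) − 1] = ½[√1.9762 − 1] = 0.2029.
y₁ = 0.2029 × 2.614 = 0.5303 m.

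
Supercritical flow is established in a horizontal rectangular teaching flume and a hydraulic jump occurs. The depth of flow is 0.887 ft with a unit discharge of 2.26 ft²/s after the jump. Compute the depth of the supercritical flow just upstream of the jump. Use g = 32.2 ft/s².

V₂ = q/y₂ = 2.26/0.887 = 2.55 ft/s; Fr₂ = V₂/√(g·y₂) = 0.477.
From the momentum equation (using Fr₂), y₁/y₂ = ½[√(1 + 8Fr₂²) − 1] = ½[√2.818 − 1] = 0.339.
y₁ = 0.339 × 0.887 = 0.301 ft.

y₁ = 0.301 ft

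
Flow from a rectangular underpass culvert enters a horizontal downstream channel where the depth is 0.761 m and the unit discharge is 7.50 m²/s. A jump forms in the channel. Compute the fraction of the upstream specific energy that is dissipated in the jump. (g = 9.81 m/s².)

V₁ = q/y₁ = 7.50/0.761 = 9.86 m/s. Fr₁ = V₁/√(g·y₁) = 9.86/√(9.81×0.761) = 3.61.
From the momentum equation for a rectangular channel, y₂/y₁ = ½[√(1 + 8Fr₁²) − 1] = ½[√105.1 − 1] = 4.63.
y₂ = 4.63 × 0.761 = 3.52 m.
E₁ = y₁ + V₁²/2g = 5.71 m. ΔE = (y₂ − y₁)³/(4y₁y₂) = 1.96 m. ΔE/E₁ = 1.96/5.71 = 0.343.

ΔE/E₁ = 0.343 (34.3%)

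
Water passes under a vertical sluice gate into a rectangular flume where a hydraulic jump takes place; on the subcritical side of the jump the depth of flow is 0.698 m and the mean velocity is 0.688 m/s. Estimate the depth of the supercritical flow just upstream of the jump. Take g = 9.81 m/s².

Fr₂ = V₂/√(g·y₂) = 0.688/√(9.81×0.698) = 0.263.
Applying the sequent-depth relation in reverse, y₁/y₂ = ½[√(1 + 8Fr₂²) − 1] = ½[√1.553 − 1] = 0.123.
y₁ = 0.123 × 0.698 = 0.0859 m.

y₁ = 0.0859 m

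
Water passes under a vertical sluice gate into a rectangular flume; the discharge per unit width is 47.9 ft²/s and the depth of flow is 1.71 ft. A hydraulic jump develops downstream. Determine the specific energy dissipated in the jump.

ΔE = 5.06 ft

V₁ = q/y₁ = 47.9/1.71 = 28.0 ft/s. Fr₁ = V₁/√(g·y₁) = 28.0/√(32.2×1.71) = 3.77.
Sequent-depth ratio: y₂/y₁ = ½[√(1 + 8Fr₁²) − 1] = ½[√115.0 − 1] = 4.86.
y₂ = 4.86 × 1.71 = 8.31 ft.
Head loss: ΔE = (y₂ − y₁)³/(4y₁y₂) = (8.31 − 1.71)³/(4×1.71×8.31) = 288/56.9 = 5.06 ft.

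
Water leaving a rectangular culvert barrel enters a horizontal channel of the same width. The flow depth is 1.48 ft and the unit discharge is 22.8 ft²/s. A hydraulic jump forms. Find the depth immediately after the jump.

y₂ = 3.99 ft

V₁ = q/y₁ = 22.8/1.48 = 15.4 ft/s. Fr₁ = V₁/√(g·y₁) = 15.4/√(32.2×1.48) = 2.23.
By Bélanger, y₂/y₁ = ½[√(1 + 8Fr₁²) − 1] = ½[√40.84 − 1] = 2.70.
y₂ = 2.70 × 1.48 = 3.99 ft.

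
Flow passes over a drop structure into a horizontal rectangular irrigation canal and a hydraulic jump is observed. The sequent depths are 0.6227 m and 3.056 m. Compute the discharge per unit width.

q = 5.860 m²/s

For a rectangular channel the momentum equation gives q² = ½·g·y₁·y₂·(y₁ + y₂) = ½×9.81×0.6227×3.056×3.679 = 34.34.
q = √34.34 = 5.860 m²/s.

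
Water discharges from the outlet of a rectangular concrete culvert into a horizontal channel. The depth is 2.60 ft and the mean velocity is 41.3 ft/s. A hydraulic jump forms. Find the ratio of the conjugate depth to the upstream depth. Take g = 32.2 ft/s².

y₂/y₁ = 5.90

Fr₁ = V₁/√(g·y₁) = 41.3/√(32.2×2.60) = 4.51.
By Bélanger, y₂/y₁ = ½[√(1 + 8Fr₁²) − 1] = ½[√164.0 − 1] = 5.90.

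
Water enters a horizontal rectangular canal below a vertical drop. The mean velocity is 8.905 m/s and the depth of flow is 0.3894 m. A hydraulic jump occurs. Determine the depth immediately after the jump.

Fr₁ = V₁/√(g·y₁) = 8.905/√(9.81×0.3894) = 4.556.
By Bélanger, y₂/y₁ = ½[√(1 + 8Fr₁²) − 1] = ½[√167.07 − 1] = 5.963.
y₂ = 5.963 × 0.3894 = 2.322 m.

y₂ = 2.322 m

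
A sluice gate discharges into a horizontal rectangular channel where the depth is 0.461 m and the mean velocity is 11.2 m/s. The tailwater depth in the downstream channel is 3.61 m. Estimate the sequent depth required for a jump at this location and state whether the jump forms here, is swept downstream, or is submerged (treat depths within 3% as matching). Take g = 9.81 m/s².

Fr₁ = V₁/√(g·y₁) = 11.2/√(9.81×0.461) = 5.27.
Bélanger equation: y₂/y₁ = ½[√(1 + 8Fr₁²) − 1] = ½[√222.9 − 1] = 6.96.
y₂ = 6.96 × 0.461 = 3.21 m.
Tailwater y_tw = 3.61 m: y_tw > y₂, so the jump is submerged.

y₂ = 3.21 m; the jump is submerged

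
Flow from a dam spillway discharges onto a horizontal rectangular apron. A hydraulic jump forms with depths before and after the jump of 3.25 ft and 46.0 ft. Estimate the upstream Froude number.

Fr₁ = 10.4

For a rectangular channel the momentum equation gives q² = ½·g·y₁·y₂·(y₁ + y₂) = ½×32.2×3.25×46.0×49.2 = 118542.
q = √118542 = 344 ft²/s.
V₁ = q/y₁ = 106 ft/s; Fr₁ = V₁/√(g·y₁) = 10.4.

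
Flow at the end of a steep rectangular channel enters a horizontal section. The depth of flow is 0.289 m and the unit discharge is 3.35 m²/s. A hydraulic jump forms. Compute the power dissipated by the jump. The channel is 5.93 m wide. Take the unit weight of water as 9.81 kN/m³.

P = 854 kW

V₁ = q/y₁ = 3.35/0.289 = 11.6 m/s. Fr₁ = V₁/√(g·y₁) = 11.6/√(9.81×0.289) = 6.88.
Sequent-depth ratio: y₂/y₁ = ½[√(1 + 8Fr₁²) − 1] = ½[√380.2 − 1] = 9.25.
y₂ = 9.25 × 0.289 = 2.67 m.
V₂ = q/y₂ = 3.35/2.67 = 1.25 m/s. E₁ = y₁ + V₁²/2g = 7.14 m; E₂ = y₂ + V₂²/2g = 2.75 m. ΔE = E₁ − E₂ = 4.38 m.
Q = q·b = 3.35 × 5.93 = 19.9 m³/s. P = γ·Q·ΔE = 9.81 × 19.9 × 4.38 = 854 kW.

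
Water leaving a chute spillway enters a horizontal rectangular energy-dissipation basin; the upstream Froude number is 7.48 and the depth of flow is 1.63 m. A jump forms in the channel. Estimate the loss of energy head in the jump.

Fr₁ = 7.48 (given).
By Bélanger, y₂/y₁ = ½[√(1 + 8Fr₁²) − 1] = ½[√448.6 − 1] = 10.1.
y₂ = 10.1 × 1.63 = 16.4 m.
Head loss: ΔE = (y₂ − y₁)³/(4y₁y₂) = (16.4 − 1.63)³/(4×1.63×16.4) = 3253/107 = 30.3 m.

ΔE = 30.3 m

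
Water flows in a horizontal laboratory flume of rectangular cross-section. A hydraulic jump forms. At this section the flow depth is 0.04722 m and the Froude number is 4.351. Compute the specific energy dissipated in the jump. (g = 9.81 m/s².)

Fr₁ = 4.351 (given).
By Bélanger, y₂/y₁ = ½[√(1 + 8Fr₁²) − 1] = ½[√152.45 − 1] = 5.674.
y₂ = 5.674 × 0.04722 = 0.2679 m.
V₁ = Fr₁·√(g·y₁) = 4.351×√(9.81×0.04722) = 2.961 m/s; q = V₁·y₁ = 0.1398 m²/s. V₂ = q/y₂ = 0.1398/0.2679 = 0.5220 m/s. E₁ = y₁ + V₁²/2g = 0.4942 m; E₂ = y₂ + V₂²/2g = 0.2818 m. ΔE = E₁ − E₂ = 0.2124 m.

ΔE = 0.2124 m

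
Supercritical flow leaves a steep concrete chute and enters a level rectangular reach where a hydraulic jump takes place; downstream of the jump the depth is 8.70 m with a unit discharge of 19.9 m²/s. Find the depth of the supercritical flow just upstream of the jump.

V₂ = q/y₂ = 19.9/8.70 = 2.29 m/s; Fr₂ = V₂/√(g·y₂) = 0.248.
The Bélanger relation is symmetric: y₁/y₂ = ½[√(1 + 8Fr₂²) − 1] = ½[√1.490 − 1] = 0.110.
y₁ = 0.110 × 8.70 = 0.961 m.

y₁ = 0.961 m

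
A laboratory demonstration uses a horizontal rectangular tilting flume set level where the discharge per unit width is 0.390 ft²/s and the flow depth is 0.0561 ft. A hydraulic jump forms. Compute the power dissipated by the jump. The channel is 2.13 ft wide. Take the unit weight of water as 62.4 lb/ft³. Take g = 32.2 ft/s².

V₁ = q/y₁ = 0.390/0.0561 = 6.95 ft/s. Fr₁ = V₁/√(g·y₁) = 6.95/√(32.2×0.0561) = 5.17.
Sequent-depth ratio: y₂/y₁ = ½[√(1 + 8Fr₁²) − 1] = ½[√215.0 − 1] = 6.83.
y₂ = 6.83 × 0.0561 = 0.383 ft.
V₂ = q/y₂ = 0.390/0.383 = 1.02 ft/s. E₁ = y₁ + V₁²/2g = 0.807 ft; E₂ = y₂ + V₂²/2g = 0.399 ft. ΔE = E₁ − E₂ = 0.407 ft.
Q = q·b = 0.390 × 2.13 = 0.831 cfs. P = γ·Q·ΔE/550 = 62.4 × 0.831 × 0.407 / 550 = 0.0384 hp.

P = 0.0384 hp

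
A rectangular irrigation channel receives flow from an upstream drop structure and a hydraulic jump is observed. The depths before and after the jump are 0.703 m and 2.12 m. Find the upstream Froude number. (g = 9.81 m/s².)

For a rectangular channel the momentum equation gives q² = ½·g·y₁·y₂·(y₁ + y₂) = ½×9.81×0.703×2.12×2.82 = 20.6.
q = √20.6 = 4.54 m²/s.
V₁ = q/y₁ = 6.46 m/s; Fr₁ = V₁/√(g·y₁) = 2.46.

Fr₁ = 2.46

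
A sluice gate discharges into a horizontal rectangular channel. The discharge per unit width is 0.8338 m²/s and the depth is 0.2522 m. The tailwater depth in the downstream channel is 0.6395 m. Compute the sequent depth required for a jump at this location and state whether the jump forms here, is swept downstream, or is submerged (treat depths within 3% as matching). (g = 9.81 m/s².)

y₂ = 0.6341 m; the jump forms here

V₁ = q/y₁ = 0.8338/0.2522 = 3.306 m/s. Fr₁ = V₁/√(g·y₁) = 3.306/√(9.81×0.2522) = 2.102.
Sequent-depth ratio: y₂/y₁ = ½[√(1 + 8Fr₁²) − 1] = ½[√36.343 − 1] = 2.514.
y₂ = 2.514 × 0.2522 = 0.6341 m.
Tailwater y_tw = 0.6395 m: y_tw ≈ y₂, so the jump forms here.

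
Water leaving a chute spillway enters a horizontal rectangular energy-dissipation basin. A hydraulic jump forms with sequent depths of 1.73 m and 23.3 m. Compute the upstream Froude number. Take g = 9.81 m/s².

Fr₁ = 9.87

For a rectangular channel the momentum equation gives q² = ½·g·y₁·y₂·(y₁ + y₂) = ½×9.81×1.73×23.3×25.0 = 4949.
q = √4949 = 70.3 m²/s.
V₁ = q/y₁ = 40.7 m/s; Fr₁ = V₁/√(g·y₁) = 9.87.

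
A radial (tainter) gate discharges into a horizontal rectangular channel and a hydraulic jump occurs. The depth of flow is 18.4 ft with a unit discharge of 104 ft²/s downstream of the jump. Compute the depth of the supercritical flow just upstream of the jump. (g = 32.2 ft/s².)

y₁ = 1.81 ft

V₂ = q/y₂ = 104/18.4 = 5.65 ft/s; Fr₂ = V₂/√(g·y₂) = 0.232.
Since the conjugate-depth ratio holds either way, y₁/y₂ = ½[√(1 + 8Fr₂²) − 1] = ½[√1.431 − 1] = 0.0982.
y₁ = 0.0982 × 18.4 = 1.81 ft.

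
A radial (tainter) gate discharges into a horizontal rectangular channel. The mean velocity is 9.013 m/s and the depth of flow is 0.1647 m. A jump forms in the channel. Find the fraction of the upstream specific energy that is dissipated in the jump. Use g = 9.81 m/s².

ΔE/E₁ = 0.624 (62.4%)

Fr₁ = V₁/√(g·y₁) = 9.013/√(9.81×0.1647) = 7.091.
By Bélanger, y₂/y₁ = ½[√(1 + 8Fr₁²) − 1] = ½[√403.22 − 1] = 9.540.
y₂ = 9.540 × 0.1647 = 1.571 m.
E₁ = y₁ + V₁²/2g = 4.305 m. ΔE = (y₂ − y₁)³/(4y₁y₂) = 2.688 m. ΔE/E₁ = 2.688/4.305 = 0.624.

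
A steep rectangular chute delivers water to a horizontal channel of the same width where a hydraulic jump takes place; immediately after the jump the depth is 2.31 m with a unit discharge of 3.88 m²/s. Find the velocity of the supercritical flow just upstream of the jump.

V₂ = q/y₂ = 3.88/2.31 = 1.68 m/s; Fr₂ = V₂/√(g·y₂) = 0.353.
From the momentum equation (using Fr₂), y₁/y₂ = ½[√(1 + 8Fr₂²) − 1] = ½[√1.996 − 1] = 0.206.
y₁ = 0.206 × 2.31 = 0.477 m.
V₁ = q/y₁ = 3.88/0.477 = 8.14 m/s.

V₁ = 8.14 m/s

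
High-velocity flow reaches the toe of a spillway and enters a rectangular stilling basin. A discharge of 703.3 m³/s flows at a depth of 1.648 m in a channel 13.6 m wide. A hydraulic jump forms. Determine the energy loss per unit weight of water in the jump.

q = Q/b = 703.3/13.6 = 51.71 m²/s; V₁ = q/y₁ = 31.38 m/s. Fr₁ = V₁/√(g·y₁) = 7.804.
By Bélanger, y₂/y₁ = ½[√(1 + 8Fr₁²) − 1] = ½[√488.25 − 1] = 10.55.
y₂ = 10.55 × 1.648 = 17.38 m.
V₂ = q/y₂ = 51.71/17.38 = 2.975 m/s. E₁ = y₁ + V₁²/2g = 51.83 m; E₂ = y₂ + V₂²/2g = 17.83 m. ΔE = E₁ − E₂ = 34.00 m.

ΔE = 34.00 m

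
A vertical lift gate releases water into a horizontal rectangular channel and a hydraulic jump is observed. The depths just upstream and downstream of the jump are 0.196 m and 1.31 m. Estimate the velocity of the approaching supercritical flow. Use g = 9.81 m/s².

For a rectangular channel the momentum equation gives q² = ½·g·y₁·y₂·(y₁ + y₂) = ½×9.81×0.196×1.31×1.51 = 1.90.
q = √1.90 = 1.38 m²/s.
V₁ = q/y₁ = 1.38/0.196 = 7.03 m/s.

V₁ = 7.03 m/s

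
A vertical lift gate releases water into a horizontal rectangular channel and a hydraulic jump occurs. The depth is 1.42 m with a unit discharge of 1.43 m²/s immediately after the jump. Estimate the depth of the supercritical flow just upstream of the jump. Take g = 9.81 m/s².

V₂ = q/y₂ = 1.43/1.42 = 1.01 m/s; Fr₂ = V₂/√(g·y₂) = 0.270.
Since the conjugate-depth ratio holds either way, y₁/y₂ = ½[√(1 + 8Fr₂²) − 1] = ½[√1.582 − 1] = 0.129.
y₁ = 0.129 × 1.42 = 0.183 m.

y₁ = 0.183 m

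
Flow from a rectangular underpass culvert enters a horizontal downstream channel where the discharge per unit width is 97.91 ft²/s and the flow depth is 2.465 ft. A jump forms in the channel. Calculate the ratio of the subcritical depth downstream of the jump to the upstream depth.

y₂/y₁ = 5.825

V₁ = q/y₁ = 97.91/2.465 = 39.72 ft/s. Fr₁ = V₁/√(g·y₁) = 39.72/√(32.2×2.465) = 4.458.
Bélanger equation: y₂/y₁ = ½[√(1 + 8Fr₁²) − 1] = ½[√160.01 − 1] = 5.825.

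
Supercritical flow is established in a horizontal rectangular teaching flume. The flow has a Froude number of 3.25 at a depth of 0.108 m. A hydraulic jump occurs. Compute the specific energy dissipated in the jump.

ΔE = 0.200 m

Fr₁ = 3.25 (given).
Bélanger equation: y₂/y₁ = ½[√(1 + 8Fr₁²) − 1] = ½[√85.50 − 1] = 4.12.
y₂ = 4.12 × 0.108 = 0.445 m.
Head loss: ΔE = (y₂ − y₁)³/(4y₁y₂) = (0.445 − 0.108)³/(4×0.108×0.445) = 0.0384/0.192 = 0.200 m.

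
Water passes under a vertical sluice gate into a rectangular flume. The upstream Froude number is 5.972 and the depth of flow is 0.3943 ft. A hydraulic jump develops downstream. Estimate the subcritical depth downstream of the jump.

y₂ = 3.139 ft

Fr₁ = 5.972 (given).
By Bélanger, y₂/y₁ = ½[√(1 + 8Fr₁²) − 1] = ½[√286.32 − 1] = 7.960.
y₂ = 7.960 × 0.3943 = 3.139 ft.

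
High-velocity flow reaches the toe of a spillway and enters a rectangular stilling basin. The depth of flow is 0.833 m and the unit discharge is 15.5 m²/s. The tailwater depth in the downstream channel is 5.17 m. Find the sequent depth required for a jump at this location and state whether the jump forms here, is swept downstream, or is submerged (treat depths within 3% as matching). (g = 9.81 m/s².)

V₁ = q/y₁ = 15.5/0.833 = 18.6 m/s. Fr₁ = V₁/√(g·y₁) = 18.6/√(9.81×0.833) = 6.51.
Bélanger equation: y₂/y₁ = ½[√(1 + 8Fr₁²) − 1] = ½[√340.0 − 1] = 8.72.
y₂ = 8.72 × 0.833 = 7.26 m.
Tailwater y_tw = 5.17 m: y_tw < y₂, so the jump is swept downstream.

y₂ = 7.26 m; the jump is swept downstream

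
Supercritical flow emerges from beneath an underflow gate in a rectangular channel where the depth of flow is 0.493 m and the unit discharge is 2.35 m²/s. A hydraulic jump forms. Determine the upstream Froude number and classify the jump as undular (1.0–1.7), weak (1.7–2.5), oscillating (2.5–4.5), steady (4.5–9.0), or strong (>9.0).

V₁ = q/y₁ = 2.35/0.493 = 4.77 m/s. Fr₁ = V₁/√(g·y₁) = 4.77/√(9.81×0.493) = 2.17.
Fr₁ = 2.17 lies in the weak range.

Fr₁ = 2.17; weak jump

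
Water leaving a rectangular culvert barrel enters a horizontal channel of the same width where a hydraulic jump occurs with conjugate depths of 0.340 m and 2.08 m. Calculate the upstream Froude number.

For a rectangular channel the momentum equation gives q² = ½·g·y₁·y₂·(y₁ + y₂) = ½×9.81×0.340×2.08×2.42 = 8.39.
q = √8.39 = 2.90 m²/s.
V₁ = q/y₁ = 8.52 m/s; Fr₁ = V₁/√(g·y₁) = 4.67.

Fr₁ = 4.67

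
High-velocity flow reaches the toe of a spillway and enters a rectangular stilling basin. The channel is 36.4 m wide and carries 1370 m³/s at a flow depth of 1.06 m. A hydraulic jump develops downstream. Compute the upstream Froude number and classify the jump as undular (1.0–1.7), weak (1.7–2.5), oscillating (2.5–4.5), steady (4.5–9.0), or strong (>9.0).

q = Q/b = 1370/36.4 = 37.6 m²/s; V₁ = q/y₁ = 35.5 m/s. Fr₁ = V₁/√(g·y₁) = 11.0.
Fr₁ = 11.0 lies in the strong range.

Fr₁ = 11.0; strong jump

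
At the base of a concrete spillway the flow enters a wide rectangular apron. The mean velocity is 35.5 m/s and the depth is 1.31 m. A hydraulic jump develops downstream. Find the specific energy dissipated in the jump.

Fr₁ = V₁/√(g·y₁) = 35.5/√(9.81×1.31) = 9.90.
By Bélanger, y₂/y₁ = ½[√(1 + 8Fr₁²) − 1] = ½[√785.5 − 1] = 13.5.
y₂ = 13.5 × 1.31 = 17.7 m.
Head loss: ΔE = (y₂ − y₁)³/(4y₁y₂) = (17.7 − 1.31)³/(4×1.31×17.7) = 4405/92.8 = 47.5 m.

ΔE = 47.5 m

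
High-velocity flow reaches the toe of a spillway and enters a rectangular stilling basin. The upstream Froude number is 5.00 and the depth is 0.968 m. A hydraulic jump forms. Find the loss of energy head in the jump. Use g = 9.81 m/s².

ΔE = 6.41 m

Fr₁ = 5.00 (given).
By Bélanger, y₂/y₁ = ½[√(1 + 8Fr₁²) − 1] = ½[√201.0 − 1] = 6.59.
y₂ = 6.59 × 0.968 = 6.38 m.
Head loss: ΔE = (y₂ − y₁)³/(4y₁y₂) = (6.38 − 0.968)³/(4×0.968×6.38) = 158/24.7 = 6.41 m.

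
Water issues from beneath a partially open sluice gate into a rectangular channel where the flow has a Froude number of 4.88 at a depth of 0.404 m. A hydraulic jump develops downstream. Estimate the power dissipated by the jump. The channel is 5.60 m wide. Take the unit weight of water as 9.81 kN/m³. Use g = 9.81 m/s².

Fr₁ = 4.88 (given).
Sequent-depth ratio: y₂/y₁ = ½[√(1 + 8Fr₁²) − 1] = ½[√191.5 − 1] = 6.42.
y₂ = 6.42 × 0.404 = 2.59 m.
V₁ = Fr₁·√(g·y₁) = 4.88×√(9.81×0.404) = 9.72 m/s; q = V₁·y₁ = 3.92 m²/s. V₂ = q/y₂ = 3.92/2.59 = 1.51 m/s. E₁ = y₁ + V₁²/2g = 5.21 m; E₂ = y₂ + V₂²/2g = 2.71 m. ΔE = E₁ − E₂ = 2.50 m.
Q = q·b = 3.92 × 5.60 = 22.0 m³/s. P = γ·Q·ΔE = 9.81 × 22.0 × 2.50 = 540 kW.

P = 540 kW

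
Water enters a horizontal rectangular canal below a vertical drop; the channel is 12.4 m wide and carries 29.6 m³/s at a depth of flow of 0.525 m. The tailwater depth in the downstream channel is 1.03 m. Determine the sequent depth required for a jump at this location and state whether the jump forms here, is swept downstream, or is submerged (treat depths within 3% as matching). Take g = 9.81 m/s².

q = Q/b = 29.6/12.4 = 2.39 m²/s; V₁ = q/y₁ = 4.55 m/s. Fr₁ = V₁/√(g·y₁) = 2.00.
Sequent-depth ratio: y₂/y₁ = ½[√(1 + 8Fr₁²) − 1] = ½[√33.11 − 1] = 2.38.
y₂ = 2.38 × 0.525 = 1.25 m.
Tailwater y_tw = 1.03 m: y_tw < y₂, so the jump is swept downstream.

y₂ = 1.25 m; the jump is swept downstream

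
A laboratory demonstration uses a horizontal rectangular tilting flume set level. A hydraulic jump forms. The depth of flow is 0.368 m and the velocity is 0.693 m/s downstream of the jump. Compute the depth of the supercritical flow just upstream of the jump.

Fr₂ = V₂/√(g·y₂) = 0.693/√(9.81×0.368) = 0.365.
Applying the sequent-depth relation in reverse, y₁/y₂ = ½[√(1 + 8Fr₂²) − 1] = ½[√2.064 − 1] = 0.218.
y₁ = 0.218 × 0.368 = 0.0804 m.

y₁ = 0.0804 m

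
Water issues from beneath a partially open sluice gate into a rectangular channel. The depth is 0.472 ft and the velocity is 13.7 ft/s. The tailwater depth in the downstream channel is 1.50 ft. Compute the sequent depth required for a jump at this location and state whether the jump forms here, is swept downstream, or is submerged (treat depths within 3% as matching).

y₂ = 2.12 ft; the jump is swept downstream

Fr₁ = V₁/√(g·y₁) = 13.7/√(32.2×0.472) = 3.51.
Bélanger equation: y₂/y₁ = ½[√(1 + 8Fr₁²) − 1] = ½[√99.79 − 1] = 4.49.
y₂ = 4.49 × 0.472 = 2.12 ft.
Tailwater y_tw = 1.50 ft: y_tw < y₂, so the jump is swept downstream.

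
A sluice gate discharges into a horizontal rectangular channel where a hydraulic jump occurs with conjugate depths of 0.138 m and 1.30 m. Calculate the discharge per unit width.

For a rectangular channel the momentum equation gives q² = ½·g·y₁·y₂·(y₁ + y₂) = ½×9.81×0.138×1.30×1.44 = 1.27.
q = √1.27 = 1.12 m²/s.

q = 1.12 m²/s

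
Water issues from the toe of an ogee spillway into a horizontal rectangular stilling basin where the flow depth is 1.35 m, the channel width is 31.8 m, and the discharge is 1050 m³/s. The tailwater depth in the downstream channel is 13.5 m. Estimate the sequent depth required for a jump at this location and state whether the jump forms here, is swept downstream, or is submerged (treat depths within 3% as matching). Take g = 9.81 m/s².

y₂ = 12.2 m; the jump is submerged

q = Q/b = 1050/31.8 = 33.0 m²/s; V₁ = q/y₁ = 24.5 m/s. Fr₁ = V₁/√(g·y₁) = 6.72.
Conjugate-depth relation: y₂/y₁ = ½[√(1 + 8Fr₁²) − 1] = ½[√362.4 − 1] = 9.02.
y₂ = 9.02 × 1.35 = 12.2 m.
Tailwater y_tw = 13.5 m: y_tw > y₂, so the jump is submerged.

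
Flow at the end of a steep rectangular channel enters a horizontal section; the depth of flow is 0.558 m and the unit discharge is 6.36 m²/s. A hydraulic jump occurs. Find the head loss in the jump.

V₁ = q/y₁ = 6.36/0.558 = 11.4 m/s. Fr₁ = V₁/√(g·y₁) = 11.4/√(9.81×0.558) = 4.87.
Conjugate-depth relation: y₂/y₁ = ½[√(1 + 8Fr₁²) − 1] = ½[√190.9 − 1] = 6.41.
y₂ = 6.41 × 0.558 = 3.58 m.
Head loss: ΔE = (y₂ − y₁)³/(4y₁y₂) = (3.58 − 0.558)³/(4×0.558×3.58) = 27.5/7.98 = 3.44 m.

ΔE = 3.44 m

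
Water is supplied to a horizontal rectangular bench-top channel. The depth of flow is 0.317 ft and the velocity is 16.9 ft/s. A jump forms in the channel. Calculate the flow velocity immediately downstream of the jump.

V₂ = 2.42 ft/s

Fr₁ = V₁/√(g·y₁) = 16.9/√(32.2×0.317) = 5.29.
Bélanger equation: y₂/y₁ = ½[√(1 + 8Fr₁²) − 1] = ½[√224.8 − 1] = 7.00.
y₂ = 7.00 × 0.317 = 2.22 ft.
q = V₁·y₁ = 16.9 × 0.317 = 5.36 ft²/s.
V₂ = q/y₂ = 5.36/2.22 = 2.42 ft/s.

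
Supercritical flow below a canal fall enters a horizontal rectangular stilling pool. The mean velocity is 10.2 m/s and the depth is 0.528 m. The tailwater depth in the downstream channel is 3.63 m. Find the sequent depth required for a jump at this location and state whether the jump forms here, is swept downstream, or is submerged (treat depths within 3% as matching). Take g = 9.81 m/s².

Fr₁ = V₁/√(g·y₁) = 10.2/√(9.81×0.528) = 4.48.
From the momentum equation for a rectangular channel, y₂/y₁ = ½[√(1 + 8Fr₁²) − 1] = ½[√161.7 − 1] = 5.86.
y₂ = 5.86 × 0.528 = 3.09 m.
Tailwater y_tw = 3.63 m: y_tw > y₂, so the jump is submerged.

y₂ = 3.09 m; the jump is submerged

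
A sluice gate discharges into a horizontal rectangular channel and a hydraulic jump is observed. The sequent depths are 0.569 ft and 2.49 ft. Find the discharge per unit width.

For a rectangular channel the momentum equation gives q² = ½·g·y₁·y₂·(y₁ + y₂) = ½×32.2×0.569×2.49×3.06 = 69.8.
q = √69.8 = 8.35 ft²/s.

q = 8.35 ft²/s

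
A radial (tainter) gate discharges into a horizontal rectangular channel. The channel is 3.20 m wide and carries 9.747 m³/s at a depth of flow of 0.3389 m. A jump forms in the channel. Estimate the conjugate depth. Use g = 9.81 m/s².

y₂ = 2.199 m

q = Q/b = 9.747/3.20 = 3.046 m²/s; V₁ = q/y₁ = 8.988 m/s. Fr₁ = V₁/√(g·y₁) = 4.929.
Bélanger equation: y₂/y₁ = ½[√(1 + 8Fr₁²) − 1] = ½[√195.38 − 1] = 6.489.
y₂ = 6.489 × 0.3389 = 2.199 m.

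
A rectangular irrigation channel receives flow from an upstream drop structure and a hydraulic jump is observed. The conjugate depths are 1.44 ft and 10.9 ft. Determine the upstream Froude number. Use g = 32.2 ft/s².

For a rectangular channel the momentum equation gives q² = ½·g·y₁·y₂·(y₁ + y₂) = ½×32.2×1.44×10.9×12.3 = 3118.
q = √3118 = 55.8 ft²/s.
V₁ = q/y₁ = 38.8 ft/s; Fr₁ = V₁/√(g·y₁) = 5.69.

Fr₁ = 5.69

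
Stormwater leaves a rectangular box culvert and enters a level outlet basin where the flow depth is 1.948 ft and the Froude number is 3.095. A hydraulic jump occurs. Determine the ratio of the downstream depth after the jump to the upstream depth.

y₂/y₁ = 3.905

Fr₁ = 3.095 (given).
Bélanger equation: y₂/y₁ = ½[√(1 + 8Fr₁²) − 1] = ½[√77.632 − 1] = 3.905.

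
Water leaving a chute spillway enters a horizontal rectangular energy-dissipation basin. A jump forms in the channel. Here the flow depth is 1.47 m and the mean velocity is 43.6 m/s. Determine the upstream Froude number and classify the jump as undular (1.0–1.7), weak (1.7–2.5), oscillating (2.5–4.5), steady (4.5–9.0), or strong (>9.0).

Fr₁ = V₁/√(g·y₁) = 43.6/√(9.81×1.47) = 11.5.
Fr₁ = 11.5 lies in the strong range.

Fr₁ = 11.5; strong jump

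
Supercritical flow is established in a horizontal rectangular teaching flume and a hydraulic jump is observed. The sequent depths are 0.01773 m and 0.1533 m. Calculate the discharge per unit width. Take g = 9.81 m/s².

For a rectangular channel the momentum equation gives q² = ½·g·y₁·y₂·(y₁ + y₂) = ½×9.81×0.01773×0.1533×0.1710 = 0.002280.
q = √0.002280 = 0.04775 m²/s.

q = 0.04775 m²/s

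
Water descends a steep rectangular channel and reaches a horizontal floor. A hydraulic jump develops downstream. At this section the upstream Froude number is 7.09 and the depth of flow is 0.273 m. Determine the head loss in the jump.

Fr₁ = 7.09 (given).
Bélanger equation: y₂/y₁ = ½[√(1 + 8Fr₁²) − 1] = ½[√403.1 − 1] = 9.54.
y₂ = 9.54 × 0.273 = 2.60 m.
Head loss: ΔE = (y₂ − y₁)³/(4y₁y₂) = (2.60 − 0.273)³/(4×0.273×2.60) = 12.7/2.84 = 4.45 m.

ΔE = 4.45 m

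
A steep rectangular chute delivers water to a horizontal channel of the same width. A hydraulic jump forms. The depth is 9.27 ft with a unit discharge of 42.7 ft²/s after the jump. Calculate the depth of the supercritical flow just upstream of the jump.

V₂ = q/y₂ = 42.7/9.27 = 4.61 ft/s; Fr₂ = V₂/√(g·y₂) = 0.267.
From the momentum equation (using Fr₂), y₁/y₂ = ½[√(1 + 8Fr₂²) − 1] = ½[√1.569 − 1] = 0.126.
y₁ = 0.126 × 9.27 = 1.17 ft.

y₁ = 1.17 ft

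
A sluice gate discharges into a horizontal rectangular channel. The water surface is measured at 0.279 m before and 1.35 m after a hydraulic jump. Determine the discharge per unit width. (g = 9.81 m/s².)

q = 1.73 m²/s

For a rectangular channel the momentum equation gives q² = ½·g·y₁·y₂·(y₁ + y₂) = ½×9.81×0.279×1.35×1.63 = 3.01.
q = √3.01 = 1.73 m²/s.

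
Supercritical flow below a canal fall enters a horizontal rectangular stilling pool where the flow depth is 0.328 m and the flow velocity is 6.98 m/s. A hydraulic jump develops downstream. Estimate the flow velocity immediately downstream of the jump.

V₂ = 1.39 m/s

Fr₁ = V₁/√(g·y₁) = 6.98/√(9.81×0.328) = 3.89.
By Bélanger, y₂/y₁ = ½[√(1 + 8Fr₁²) − 1] = ½[√122.1 − 1] = 5.03.
y₂ = 5.03 × 0.328 = 1.65 m.
q = V₁·y₁ = 6.98 × 0.328 = 2.29 m²/s.
V₂ = q/y₂ = 2.29/1.65 = 1.39 m/s.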